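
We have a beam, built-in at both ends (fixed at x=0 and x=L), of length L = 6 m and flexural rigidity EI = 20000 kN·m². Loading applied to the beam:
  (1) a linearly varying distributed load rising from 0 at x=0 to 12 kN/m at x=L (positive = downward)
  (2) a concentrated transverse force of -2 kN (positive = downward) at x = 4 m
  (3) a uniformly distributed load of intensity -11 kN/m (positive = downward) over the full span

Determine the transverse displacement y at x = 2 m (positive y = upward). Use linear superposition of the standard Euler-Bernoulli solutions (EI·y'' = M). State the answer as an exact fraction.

y(2) = 196/253125 m

Load 1 — triangular load w₀=12 kN/m (0→w₀ over full span):
  y_1 = -w₀x²(L-x)²(x+2L)/(120LEI) = -12·2²·(6-2)²·(2+2·6)/(120·6·20000) = -7/9375 m
Load 2 — point force P=-2 kN at a=4 m (b=L-a=2):
  y_2 = -Pb²x²(3aL-(3a+b)x)/(6L³EI)  [x≤a] = -(-2)·2²·2²·(3·4·6-(3·4+2)·2)/(6·6³·20000) = 11/202500 m
Load 3 — uniform load w=-11 kN/m over full span:
  y_3 = -wx²(L-x)²/(24EI) = -(-11)·2²·(6-2)²/(24·20000) = 11/7500 m
Superposition: y = Σ y_i = 196/253125 m ≈ 0.000774 m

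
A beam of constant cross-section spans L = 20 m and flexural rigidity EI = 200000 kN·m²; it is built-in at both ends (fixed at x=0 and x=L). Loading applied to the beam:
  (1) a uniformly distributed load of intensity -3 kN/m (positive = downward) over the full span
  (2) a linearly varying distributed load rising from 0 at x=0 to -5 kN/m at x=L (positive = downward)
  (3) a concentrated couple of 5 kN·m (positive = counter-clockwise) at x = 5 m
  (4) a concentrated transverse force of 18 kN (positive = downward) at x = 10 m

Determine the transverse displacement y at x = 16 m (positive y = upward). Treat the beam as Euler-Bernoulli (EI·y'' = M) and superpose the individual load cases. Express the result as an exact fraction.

y(16) = 22061/6000000 m

Load 1 — uniform load w=-3 kN/m over full span:
  y_1 = -wx²(L-x)²/(24EI) = -(-3)·16²·(20-16)²/(24·200000) = 8/3125 m
Load 2 — triangular load w₀=-5 kN/m (0→w₀ over full span):
  y_2 = -w₀x²(L-x)²(x+2L)/(120LEI) = -(-5)·16²·(20-16)²·(16+2·20)/(120·20·200000) = 112/46875 m
Load 3 — applied couple M₀=5 kN·m at a=5 m (b=L-a=15):
  y_3 = (R_Ax³/6 - M_Ax²/2 - M₀(x-a)²/2)/EI  [x>a] with R_A=9/32, M_A=-15/16 = ((9/32)·16³/6 - (-15/16)·16²/2 - 5·(16-5)²/2)/200000 = 19/400000 m
Load 4 — point force P=18 kN at a=10 m (b=L-a=10):
  y_4 = -Pa²(L-x)²(3bL-(3b+a)(L-x))/(6L³EI)  [x>a] = -18·10²·(20-16)²·(3·10·20-(3·10+10)·(20-16))/(6·20³·200000) = -33/25000 m
Superposition: y = Σ y_i = 22061/6000000 m ≈ 0.003677 m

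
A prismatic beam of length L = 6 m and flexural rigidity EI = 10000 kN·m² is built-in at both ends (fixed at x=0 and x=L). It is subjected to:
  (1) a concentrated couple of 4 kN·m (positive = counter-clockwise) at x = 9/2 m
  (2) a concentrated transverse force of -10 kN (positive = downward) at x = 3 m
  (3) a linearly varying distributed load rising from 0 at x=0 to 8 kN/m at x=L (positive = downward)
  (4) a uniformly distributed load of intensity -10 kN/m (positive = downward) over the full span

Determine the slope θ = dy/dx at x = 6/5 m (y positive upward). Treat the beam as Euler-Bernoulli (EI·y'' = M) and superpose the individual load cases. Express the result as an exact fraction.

θ(6/5) = 9543/6250000 rad

Load 1 — applied couple M₀=4 kN·m at a=9/2 m (b=L-a=3/2):
  θ_1 = (R_Ax²/2 - M_Ax)/EI  [x≤a] with R_A=3/4, M_A=5/4 = ((3/4)·(6/5)²/2 - (5/4)·(6/5))/10000 = -3/31250 rad
Load 2 — point force P=-10 kN at a=3 m (b=L-a=3):
  θ_2 = -Pb²x(2aL-(3a+b)x)/(2L³EI)  [x≤a] = -(-10)·3²·(6/5)·(2·3·6-(3·3+3)·(6/5))/(2·6³·10000) = 27/50000 rad
Load 3 — triangular load w₀=8 kN/m (0→w₀ over full span):
  θ_3 = -w₀(2x(L-x)(L-2x)(x+2L)+x²(L-x)²)/(120LEI) = -8·(2·(6/5)·(6-(6/5))·(6-2·(6/5))·((6/5)+2·6)+(6/5)²·(6-(6/5))²)/(120·6·10000) = -252/390625 rad
Load 4 — uniform load w=-10 kN/m over full span:
  θ_4 = -wx(L-x)(L-2x)/(12EI) = -(-10)·(6/5)·(6-(6/5))·(6-2·(6/5))/(12·10000) = 27/15625 rad
Superposition: θ = Σ θ_i = 9543/6250000 rad ≈ 0.001527 rad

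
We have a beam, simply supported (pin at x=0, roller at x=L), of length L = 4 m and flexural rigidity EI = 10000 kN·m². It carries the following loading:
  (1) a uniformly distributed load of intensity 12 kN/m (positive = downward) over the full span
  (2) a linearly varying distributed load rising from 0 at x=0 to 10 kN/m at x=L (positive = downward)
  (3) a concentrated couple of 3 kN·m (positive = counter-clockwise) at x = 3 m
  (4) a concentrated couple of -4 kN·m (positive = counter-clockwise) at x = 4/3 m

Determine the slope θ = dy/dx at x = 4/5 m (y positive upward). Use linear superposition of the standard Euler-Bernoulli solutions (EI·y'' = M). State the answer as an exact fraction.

θ(4/5) = -919/240000 rad

Load 1 — uniform load w=12 kN/m over full span:
  θ_1 = -w(L³-6Lx²+4x³)/(24EI) = -12·(4³-6·4·(4/5)²+4·(4/5)³)/(24·10000) = -198/78125 rad
Load 2 — triangular load w₀=10 kN/m (0→w₀ over full span):
  θ_2 = -w₀(7L⁴-30L²x²+15x⁴)/(360LEI) = -10·(7·4⁴-30·4²·(4/5)²+15·(4/5)⁴)/(360·4·10000) = -728/703125 rad
Load 3 — applied couple M₀=3 kN·m at a=3 m (b=L-a=1):
  θ_3 = (M₀x²/(2L)+C₁)/EI  [x≤a] with C₁=M₀(3b²-L²)/(6L)=-13/8 = (3·(4/5)²/(2·4)+(-13/8))/10000 = -277/2000000 rad
Load 4 — applied couple M₀=-4 kN·m at a=4/3 m (b=L-a=8/3):
  θ_4 = (M₀x²/(2L)+C₁)/EI  [x≤a] with C₁=M₀(3b²-L²)/(6L)=-8/9 = ((-4)·(4/5)²/(2·4)+(-8/9))/10000 = -17/140625 rad
Superposition: θ = Σ θ_i = -919/240000 rad ≈ -0.003829 rad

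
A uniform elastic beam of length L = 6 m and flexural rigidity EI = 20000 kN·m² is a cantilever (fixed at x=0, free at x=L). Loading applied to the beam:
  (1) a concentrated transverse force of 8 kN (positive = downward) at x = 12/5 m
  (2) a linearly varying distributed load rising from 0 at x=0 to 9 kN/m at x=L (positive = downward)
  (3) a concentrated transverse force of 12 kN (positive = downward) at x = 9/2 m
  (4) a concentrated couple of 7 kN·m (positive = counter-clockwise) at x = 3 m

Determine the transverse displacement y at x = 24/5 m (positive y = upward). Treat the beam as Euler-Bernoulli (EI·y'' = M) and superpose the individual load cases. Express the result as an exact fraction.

Load 1 — point force P=8 kN at a=12/5 m (b=L-a=18/5):
  y_1 = -Pa²(3x-a)/(6EI)  [x>a] = -8·(12/5)²·(3·(24/5)-(12/5))/(6·20000) = -72/15625 m
Load 2 — triangular load w₀=9 kN/m (0→w₀ over full span):
  y_2 = (w₀Lx³/12-w₀L²x²/6-w₀x⁵/(120L))/EI = (9·6·(24/5)³/12-9·6²·(24/5)²/6-9·(24/5)⁵/(120·6))/20000 = -380052/9765625 m
Load 3 — point force P=12 kN at a=9/2 m (b=L-a=3/2):
  y_3 = -Pa²(3x-a)/(6EI)  [x>a] = -12·(9/2)²·(3·(24/5)-(9/2))/(6·20000) = -8019/400000 m
Load 4 — applied couple M₀=7 kN·m at a=3 m (b=L-a=3):
  y_4 = M₀a(2x-a)/(2EI)  [x>a] = 7·3·(2·(24/5)-3)/(2·20000) = 693/200000 m
Superposition: y = Σ y_i = -75134781/1250000000 m ≈ -0.060108 m

y(24/5) = -75134781/1250000000 m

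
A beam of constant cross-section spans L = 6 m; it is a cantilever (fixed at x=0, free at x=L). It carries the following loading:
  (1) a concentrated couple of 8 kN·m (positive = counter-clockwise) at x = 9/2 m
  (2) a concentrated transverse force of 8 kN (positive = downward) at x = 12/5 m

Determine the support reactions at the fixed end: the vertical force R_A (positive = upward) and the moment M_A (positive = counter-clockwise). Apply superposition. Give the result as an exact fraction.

Load 1 — applied couple M₀=8 kN·m at a=9/2 m (b=L-a=3/2):
  R_A = 0 kN
  M_A = -M₀ = -8 kN·m
Load 2 — point force P=8 kN at a=12/5 m (b=L-a=18/5):
  R_A = P = 8 kN
  M_A = Pa = 8·(12/5) = 96/5 kN·m
Superposition: R_A = 8 kN, M_A = 56/5 kN·m

R_A = 8 kN, M_A = 56/5 kN·m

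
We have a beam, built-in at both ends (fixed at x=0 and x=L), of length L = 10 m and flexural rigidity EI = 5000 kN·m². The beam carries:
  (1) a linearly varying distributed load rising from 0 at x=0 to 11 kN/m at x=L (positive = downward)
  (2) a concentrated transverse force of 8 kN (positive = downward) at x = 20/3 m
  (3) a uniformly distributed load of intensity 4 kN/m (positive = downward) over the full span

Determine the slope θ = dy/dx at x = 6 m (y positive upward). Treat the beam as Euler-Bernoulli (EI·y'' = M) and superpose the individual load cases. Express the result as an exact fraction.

θ(6) = 199/28125 rad

Load 1 — triangular load w₀=11 kN/m (0→w₀ over full span):
  θ_1 = -w₀(2x(L-x)(L-2x)(x+2L)+x²(L-x)²)/(120LEI) = -11·(2·6·(10-6)·(10-2·6)·(6+2·10)+6²·(10-6)²)/(120·10·5000) = 11/3125 rad
Load 2 — point force P=8 kN at a=20/3 m (b=L-a=10/3):
  θ_2 = -Pb²x(2aL-(3a+b)x)/(2L³EI)  [x≤a] = -8·(10/3)²·6·(2·(20/3)·10-(3·(20/3)+(10/3))·6)/(2·10³·5000) = 2/5625 rad
Load 3 — uniform load w=4 kN/m over full span:
  θ_3 = -wx(L-x)(L-2x)/(12EI) = -4·6·(10-6)·(10-2·6)/(12·5000) = 2/625 rad
Superposition: θ = Σ θ_i = 199/28125 rad ≈ 0.007076 rad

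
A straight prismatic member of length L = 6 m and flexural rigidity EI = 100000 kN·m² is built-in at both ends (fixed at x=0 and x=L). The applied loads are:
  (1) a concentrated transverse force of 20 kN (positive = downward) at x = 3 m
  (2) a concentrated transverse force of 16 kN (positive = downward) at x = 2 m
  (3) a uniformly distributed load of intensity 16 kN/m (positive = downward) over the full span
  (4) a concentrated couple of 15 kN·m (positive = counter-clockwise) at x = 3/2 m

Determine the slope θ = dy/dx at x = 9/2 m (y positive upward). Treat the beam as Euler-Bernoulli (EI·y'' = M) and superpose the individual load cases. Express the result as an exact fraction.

θ(9/2) = 5169/12800000 rad

Load 1 — point force P=20 kN at a=3 m (b=L-a=3):
  θ_1 = Pa²(L-x)(2bL-(3b+a)(L-x))/(2L³EI)  [x>a] = 20·3²·(6-(9/2))·(2·3·6-(3·3+3)·(6-(9/2)))/(2·6³·100000) = 9/80000 rad
Load 2 — point force P=16 kN at a=2 m (b=L-a=4):
  θ_2 = Pa²(L-x)(2bL-(3b+a)(L-x))/(2L³EI)  [x>a] = 16·2²·(6-(9/2))·(2·4·6-(3·4+2)·(6-(9/2)))/(2·6³·100000) = 3/50000 rad
Load 3 — uniform load w=16 kN/m over full span:
  θ_3 = -wx(L-x)(L-2x)/(12EI) = -16·(9/2)·(6-(9/2))·(6-2·(9/2))/(12·100000) = 27/100000 rad
Load 4 — applied couple M₀=15 kN·m at a=3/2 m (b=L-a=9/2):
  θ_4 = (R_Ax²/2 - M_Ax - M₀(x-a))/EI  [x>a] with R_A=45/16, M_A=-45/16 = ((45/16)·(9/2)²/2 - (-45/16)·(9/2) - 15·((9/2)-(3/2)))/100000 = -99/2560000 rad
Superposition: θ = Σ θ_i = 5169/12800000 rad ≈ 0.000404 rad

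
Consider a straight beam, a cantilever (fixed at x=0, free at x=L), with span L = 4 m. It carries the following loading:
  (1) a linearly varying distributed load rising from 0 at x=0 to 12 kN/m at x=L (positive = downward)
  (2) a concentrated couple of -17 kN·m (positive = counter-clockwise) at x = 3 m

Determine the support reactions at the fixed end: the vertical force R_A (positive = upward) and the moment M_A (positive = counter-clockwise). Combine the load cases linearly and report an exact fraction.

Load 1 — triangular load w₀=12 kN/m (0→w₀ over full span):
  R_A = w₀L/2 = 12·4/2 = 24 kN
  M_A = w₀L²/3 = 12·4²/3 = 64 kN·m
Load 2 — applied couple M₀=-17 kN·m at a=3 m (b=L-a=1):
  R_A = 0 kN
  M_A = -M₀ = -(-17) = 17 kN·m
Superposition: R_A = 24 kN, M_A = 81 kN·m

R_A = 24 kN, M_A = 81 kN·m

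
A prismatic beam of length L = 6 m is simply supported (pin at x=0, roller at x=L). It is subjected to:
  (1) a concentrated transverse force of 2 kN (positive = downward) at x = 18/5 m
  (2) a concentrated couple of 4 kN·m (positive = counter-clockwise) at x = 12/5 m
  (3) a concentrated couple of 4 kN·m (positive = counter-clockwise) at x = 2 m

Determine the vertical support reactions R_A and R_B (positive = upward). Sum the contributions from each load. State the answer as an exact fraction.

Load 1 — point force P=2 kN at a=18/5 m (b=L-a=12/5):
  R_A = Pb/L = 2·(12/5)/6 = 4/5 kN
  R_B = Pa/L = 2·(18/5)/6 = 6/5 kN
Load 2 — applied couple M₀=4 kN·m at a=12/5 m (b=L-a=18/5):
  R_A = M₀/L = 4/6 = 2/3 kN
  R_B = -M₀/L = -4/6 = -2/3 kN
Load 3 — applied couple M₀=4 kN·m at a=2 m (b=L-a=4):
  R_A = M₀/L = 4/6 = 2/3 kN
  R_B = -M₀/L = -4/6 = -2/3 kN
Superposition: R_A = 32/15 kN, R_B = -2/15 kN

R_A = 32/15 kN, R_B = -2/15 kN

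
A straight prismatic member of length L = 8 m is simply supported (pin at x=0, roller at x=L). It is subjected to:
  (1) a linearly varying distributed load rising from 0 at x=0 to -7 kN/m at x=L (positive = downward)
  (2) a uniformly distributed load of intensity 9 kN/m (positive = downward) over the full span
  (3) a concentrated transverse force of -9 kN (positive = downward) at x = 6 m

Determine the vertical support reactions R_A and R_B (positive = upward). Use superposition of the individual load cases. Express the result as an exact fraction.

Load 1 — triangular load w₀=-7 kN/m (0→w₀ over full span):
  R_A = w₀L/6 = (-7)·8/6 = -28/3 kN
  R_B = w₀L/3 = (-7)·8/3 = -56/3 kN
Load 2 — uniform load w=9 kN/m over full span:
  R_A = wL/2 = 9·8/2 = 36 kN
  R_B = wL/2 = 9·8/2 = 36 kN
Load 3 — point force P=-9 kN at a=6 m (b=L-a=2):
  R_A = Pb/L = (-9)·2/8 = -9/4 kN
  R_B = Pa/L = (-9)·6/8 = -27/4 kN
Superposition: R_A = 293/12 kN, R_B = 127/12 kN

R_A = 293/12 kN, R_B = 127/12 kN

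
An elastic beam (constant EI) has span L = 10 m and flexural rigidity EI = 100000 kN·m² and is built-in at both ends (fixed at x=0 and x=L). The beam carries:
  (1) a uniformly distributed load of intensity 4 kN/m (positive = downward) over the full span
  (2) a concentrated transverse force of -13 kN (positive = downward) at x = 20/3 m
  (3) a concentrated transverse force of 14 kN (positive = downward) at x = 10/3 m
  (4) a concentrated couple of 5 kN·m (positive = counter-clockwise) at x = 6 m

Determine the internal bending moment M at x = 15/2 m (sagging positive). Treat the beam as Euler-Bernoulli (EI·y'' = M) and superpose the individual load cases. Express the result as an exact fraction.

Load 1 — uniform load w=4 kN/m over full span:
  M_1 = wLx/2 - wL²/12 - wx²/2 = 4·10·(15/2)/2 - 4·10²/12 - 4·(15/2)²/2 = 25/6 kN·m
Load 2 — point force P=-13 kN at a=20/3 m (b=L-a=10/3):
  M_2 = Pa²(a+3b)(L-x)/L³ - Pa²b/L²  [x>a] = (-13)·(20/3)²·((20/3)+3·(10/3))·(10-(15/2))/10³ - (-13)·(20/3)²·(10/3)/10² = -130/27 kN·m
Load 3 — point force P=14 kN at a=10/3 m (b=L-a=20/3):
  M_3 = Pa²(a+3b)(L-x)/L³ - Pa²b/L²  [x>a] = 14·(10/3)²·((10/3)+3·(20/3))·(10-(15/2))/10³ - 14·(10/3)²·(20/3)/10² = -35/27 kN·m
Load 4 — applied couple M₀=5 kN·m at a=6 m (b=L-a=4):
  M_4 = R_Ax - M_A - M₀  [x>a] with R_A=18/25, M_A=8/5 = (18/25)·(15/2) - (8/5) - 5 = -6/5 kN·m
Superposition: M = Σ M_i = -283/90 kN·m ≈ -3.144444 kN·m

M(15/2) = -283/90 kN·m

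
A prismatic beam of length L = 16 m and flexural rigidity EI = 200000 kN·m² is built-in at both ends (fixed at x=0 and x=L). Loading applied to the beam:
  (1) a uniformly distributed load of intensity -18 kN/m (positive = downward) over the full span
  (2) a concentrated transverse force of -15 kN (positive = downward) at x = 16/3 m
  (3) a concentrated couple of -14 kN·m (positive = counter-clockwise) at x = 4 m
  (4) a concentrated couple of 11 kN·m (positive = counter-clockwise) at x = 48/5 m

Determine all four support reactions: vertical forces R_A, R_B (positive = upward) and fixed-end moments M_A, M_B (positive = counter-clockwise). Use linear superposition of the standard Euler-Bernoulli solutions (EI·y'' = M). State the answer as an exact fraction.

R_A = -2233519/14400 kN, M_A = -744139/1800 kN·m, R_B = -2129681/14400 kN, M_B = 717701/1800 kN·m

Load 1 — uniform load w=-18 kN/m over full span:
  R_A = wL/2 = (-18)·16/2 = -144 kN
  M_A = wL²/12 = (-18)·16²/12 = -384 kN·m
  R_B = wL/2 = (-18)·16/2 = -144 kN
  M_B = -wL²/12 = -(-18)·16²/12 = 384 kN·m
Load 2 — point force P=-15 kN at a=16/3 m (b=L-a=32/3):
  R_A = Pb²(3a+b)/L³ = (-15)·(32/3)²·(3·(16/3)+(32/3))/16³ = -100/9 kN
  M_A = Pab²/L² = (-15)·(16/3)·(32/3)²/16² = -320/9 kN·m
  R_B = Pa²(a+3b)/L³ = (-15)·(16/3)²·((16/3)+3·(32/3))/16³ = -35/9 kN
  M_B = -Pa²b/L² = -(-15)·(16/3)²·(32/3)/16² = 160/9 kN·m
Load 3 — applied couple M₀=-14 kN·m at a=4 m (b=L-a=12):
  R_A = 6M₀ab/L³ = 6·(-14)·4·12/16³ = -63/64 kN
  M_A = M₀b(2a-b)/L² = (-14)·12·(2·4-12)/16² = 21/8 kN·m
  R_B = -6M₀ab/L³ = -6·(-14)·4·12/16³ = 63/64 kN
  M_B = M₀a(2b-a)/L² = (-14)·4·(2·12-4)/16² = -35/8 kN·m
Load 4 — applied couple M₀=11 kN·m at a=48/5 m (b=L-a=32/5):
  R_A = 6M₀ab/L³ = 6·11·(48/5)·(32/5)/16³ = 99/100 kN
  M_A = M₀b(2a-b)/L² = 11·(32/5)·(2·(48/5)-(32/5))/16² = 88/25 kN·m
  R_B = -6M₀ab/L³ = -6·11·(48/5)·(32/5)/16³ = -99/100 kN
  M_B = M₀a(2b-a)/L² = 11·(48/5)·(2·(32/5)-(48/5))/16² = 33/25 kN·m
Superposition: R_A = -2233519/14400 kN, M_A = -744139/1800 kN·m, R_B = -2129681/14400 kN, M_B = 717701/1800 kN·m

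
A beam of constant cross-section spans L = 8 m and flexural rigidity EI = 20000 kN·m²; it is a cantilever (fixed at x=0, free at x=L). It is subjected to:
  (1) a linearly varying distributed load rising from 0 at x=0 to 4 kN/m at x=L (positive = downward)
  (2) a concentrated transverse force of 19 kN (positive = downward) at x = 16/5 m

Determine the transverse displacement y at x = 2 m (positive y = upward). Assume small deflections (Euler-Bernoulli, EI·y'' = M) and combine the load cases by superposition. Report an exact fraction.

y(2) = -1843/150000 m

Load 1 — triangular load w₀=4 kN/m (0→w₀ over full span):
  y_1 = (w₀Lx³/12-w₀L²x²/6-w₀x⁵/(120L))/EI = (4·8·2³/12-4·8²·2²/6-4·2⁵/(120·8))/20000 = -1121/150000 m
Load 2 — point force P=19 kN at a=16/5 m (b=L-a=24/5):
  y_2 = -Px²(3a-x)/(6EI)  [x≤a] = -19·2²·(3·(16/5)-2)/(6·20000) = -361/75000 m
Superposition: y = Σ y_i = -1843/150000 m ≈ -0.012287 m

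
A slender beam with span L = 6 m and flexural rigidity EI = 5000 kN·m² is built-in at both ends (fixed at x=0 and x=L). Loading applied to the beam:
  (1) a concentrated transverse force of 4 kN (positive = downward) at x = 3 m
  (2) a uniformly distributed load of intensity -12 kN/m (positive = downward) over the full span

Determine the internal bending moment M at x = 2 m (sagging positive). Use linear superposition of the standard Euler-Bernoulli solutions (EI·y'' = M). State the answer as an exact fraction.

M(2) = -11 kN·m

Load 1 — point force P=4 kN at a=3 m (b=L-a=3):
  M_1 = Pb²(3a+b)x/L³ - Pab²/L²  [x≤a] = 4·3²·(3·3+3)·2/6³ - 4·3·3²/6² = 1 kN·m
Load 2 — uniform load w=-12 kN/m over full span:
  M_2 = wLx/2 - wL²/12 - wx²/2 = (-12)·6·2/2 - (-12)·6²/12 - (-12)·2²/2 = -12 kN·m
Superposition: M = Σ M_i = -11 kN·m ≈ -11.000000 kN·m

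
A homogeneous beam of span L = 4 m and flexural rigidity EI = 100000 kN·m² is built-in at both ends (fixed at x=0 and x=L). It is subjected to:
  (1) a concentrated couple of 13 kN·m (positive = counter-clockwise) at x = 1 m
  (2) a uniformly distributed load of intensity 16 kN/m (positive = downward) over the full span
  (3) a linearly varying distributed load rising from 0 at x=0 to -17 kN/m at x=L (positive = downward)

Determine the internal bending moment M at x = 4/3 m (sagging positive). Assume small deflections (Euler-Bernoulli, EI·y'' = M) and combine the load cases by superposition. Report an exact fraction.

M(4/3) = -9271/6480 kN·m

Load 1 — applied couple M₀=13 kN·m at a=1 m (b=L-a=3):
  M_1 = R_Ax - M_A - M₀  [x>a] with R_A=117/32, M_A=-39/16 = (117/32)·(4/3) - (-39/16) - 13 = -91/16 kN·m
Load 2 — uniform load w=16 kN/m over full span:
  M_2 = wLx/2 - wL²/12 - wx²/2 = 16·4·(4/3)/2 - 16·4²/12 - 16·(4/3)²/2 = 64/9 kN·m
Load 3 — triangular load w₀=-17 kN/m (0→w₀ over full span):
  M_3 = 3w₀Lx/20 - w₀L²/30 - w₀x³/(6L) = 3·(-17)·4·(4/3)/20 - (-17)·4²/30 - (-17)·(4/3)³/(6·4) = -1156/405 kN·m
Superposition: M = Σ M_i = -9271/6480 kN·m ≈ -1.430710 kN·m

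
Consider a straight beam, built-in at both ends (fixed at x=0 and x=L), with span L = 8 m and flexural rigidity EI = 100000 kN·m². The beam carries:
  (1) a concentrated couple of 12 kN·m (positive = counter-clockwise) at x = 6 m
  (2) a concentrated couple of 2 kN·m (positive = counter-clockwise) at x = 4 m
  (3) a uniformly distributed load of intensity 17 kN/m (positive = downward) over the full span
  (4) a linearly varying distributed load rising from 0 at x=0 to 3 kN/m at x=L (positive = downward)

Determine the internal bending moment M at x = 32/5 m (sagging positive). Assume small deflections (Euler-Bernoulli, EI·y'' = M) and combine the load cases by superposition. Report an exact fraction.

M(32/5) = -12631/1500 kN·m

Load 1 — applied couple M₀=12 kN·m at a=6 m (b=L-a=2):
  M_1 = R_Ax - M_A - M₀  [x>a] with R_A=27/16, M_A=15/4 = (27/16)·(32/5) - (15/4) - 12 = -99/20 kN·m
Load 2 — applied couple M₀=2 kN·m at a=4 m (b=L-a=4):
  M_2 = R_Ax - M_A - M₀  [x>a] with R_A=3/8, M_A=1/2 = (3/8)·(32/5) - (1/2) - 2 = -1/10 kN·m
Load 3 — uniform load w=17 kN/m over full span:
  M_3 = wLx/2 - wL²/12 - wx²/2 = 17·8·(32/5)/2 - 17·8²/12 - 17·(32/5)²/2 = -272/75 kN·m
Load 4 — triangular load w₀=3 kN/m (0→w₀ over full span):
  M_4 = 3w₀Lx/20 - w₀L²/30 - w₀x³/(6L) = 3·3·8·(32/5)/20 - 3·8²/30 - 3·(32/5)³/(6·8) = 32/125 kN·m
Superposition: M = Σ M_i = -12631/1500 kN·m ≈ -8.420667 kN·m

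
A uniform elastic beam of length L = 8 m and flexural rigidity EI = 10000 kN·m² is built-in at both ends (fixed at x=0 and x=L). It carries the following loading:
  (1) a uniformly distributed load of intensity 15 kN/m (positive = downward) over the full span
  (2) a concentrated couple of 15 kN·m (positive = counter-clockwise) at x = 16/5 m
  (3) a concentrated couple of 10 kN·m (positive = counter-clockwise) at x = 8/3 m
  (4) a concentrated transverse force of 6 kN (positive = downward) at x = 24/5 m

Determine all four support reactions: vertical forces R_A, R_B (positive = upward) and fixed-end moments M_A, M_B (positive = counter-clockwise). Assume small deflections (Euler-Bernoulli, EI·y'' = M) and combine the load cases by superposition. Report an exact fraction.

R_A = 49859/750 kN, M_A = 10801/125 kN·m, R_B = 44641/750 kN, M_B = -29542/375 kN·m

Load 1 — uniform load w=15 kN/m over full span:
  R_A = wL/2 = 15·8/2 = 60 kN
  M_A = wL²/12 = 15·8²/12 = 80 kN·m
  R_B = wL/2 = 15·8/2 = 60 kN
  M_B = -wL²/12 = -15·8²/12 = -80 kN·m
Load 2 — applied couple M₀=15 kN·m at a=16/5 m (b=L-a=24/5):
  R_A = 6M₀ab/L³ = 6·15·(16/5)·(24/5)/8³ = 27/10 kN
  M_A = M₀b(2a-b)/L² = 15·(24/5)·(2·(16/5)-(24/5))/8² = 9/5 kN·m
  R_B = -6M₀ab/L³ = -6·15·(16/5)·(24/5)/8³ = -27/10 kN
  M_B = M₀a(2b-a)/L² = 15·(16/5)·(2·(24/5)-(16/5))/8² = 24/5 kN·m
Load 3 — applied couple M₀=10 kN·m at a=8/3 m (b=L-a=16/3):
  R_A = 6M₀ab/L³ = 6·10·(8/3)·(16/3)/8³ = 5/3 kN
  M_A = M₀b(2a-b)/L² = 10·(16/3)·(2·(8/3)-(16/3))/8² = 0 kN·m
  R_B = -6M₀ab/L³ = -6·10·(8/3)·(16/3)/8³ = -5/3 kN
  M_B = M₀a(2b-a)/L² = 10·(8/3)·(2·(16/3)-(8/3))/8² = 10/3 kN·m
Load 4 — point force P=6 kN at a=24/5 m (b=L-a=16/5):
  R_A = Pb²(3a+b)/L³ = 6·(16/5)²·(3·(24/5)+(16/5))/8³ = 264/125 kN
  M_A = Pab²/L² = 6·(24/5)·(16/5)²/8² = 576/125 kN·m
  R_B = Pa²(a+3b)/L³ = 6·(24/5)²·((24/5)+3·(16/5))/8³ = 486/125 kN
  M_B = -Pa²b/L² = -6·(24/5)²·(16/5)/8² = -864/125 kN·m
Superposition: R_A = 49859/750 kN, M_A = 10801/125 kN·m, R_B = 44641/750 kN, M_B = -29542/375 kN·m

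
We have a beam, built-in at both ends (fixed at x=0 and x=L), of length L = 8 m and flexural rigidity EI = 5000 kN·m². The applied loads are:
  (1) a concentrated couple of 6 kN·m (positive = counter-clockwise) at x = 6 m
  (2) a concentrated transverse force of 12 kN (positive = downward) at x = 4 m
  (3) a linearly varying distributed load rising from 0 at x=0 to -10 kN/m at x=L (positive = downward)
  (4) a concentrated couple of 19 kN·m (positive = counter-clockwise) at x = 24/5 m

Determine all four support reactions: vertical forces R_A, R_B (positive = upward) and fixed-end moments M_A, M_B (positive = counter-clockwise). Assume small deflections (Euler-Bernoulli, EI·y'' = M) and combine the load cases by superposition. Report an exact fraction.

R_A = -1389/800 kN, M_A = -827/600 kN·m, R_B = -21011/800 kN, M_B = 4231/200 kN·m

Load 1 — applied couple M₀=6 kN·m at a=6 m (b=L-a=2):
  R_A = 6M₀ab/L³ = 6·6·6·2/8³ = 27/32 kN
  M_A = M₀b(2a-b)/L² = 6·2·(2·6-2)/8² = 15/8 kN·m
  R_B = -6M₀ab/L³ = -6·6·6·2/8³ = -27/32 kN
  M_B = M₀a(2b-a)/L² = 6·6·(2·2-6)/8² = -9/8 kN·m
Load 2 — point force P=12 kN at a=4 m (b=L-a=4):
  R_A = Pb²(3a+b)/L³ = 12·4²·(3·4+4)/8³ = 6 kN
  M_A = Pab²/L² = 12·4·4²/8² = 12 kN·m
  R_B = Pa²(a+3b)/L³ = 12·4²·(4+3·4)/8³ = 6 kN
  M_B = -Pa²b/L² = -12·4²·4/8² = -12 kN·m
Load 3 — triangular load w₀=-10 kN/m (0→w₀ over full span):
  R_A = 3w₀L/20 = 3·(-10)·8/20 = -12 kN
  M_A = w₀L²/30 = (-10)·8²/30 = -64/3 kN·m
  R_B = 7w₀L/20 = 7·(-10)·8/20 = -28 kN
  M_B = -w₀L²/20 = -(-10)·8²/20 = 32 kN·m
Load 4 — applied couple M₀=19 kN·m at a=24/5 m (b=L-a=16/5):
  R_A = 6M₀ab/L³ = 6·19·(24/5)·(16/5)/8³ = 171/50 kN
  M_A = M₀b(2a-b)/L² = 19·(16/5)·(2·(24/5)-(16/5))/8² = 152/25 kN·m
  R_B = -6M₀ab/L³ = -6·19·(24/5)·(16/5)/8³ = -171/50 kN
  M_B = M₀a(2b-a)/L² = 19·(24/5)·(2·(16/5)-(24/5))/8² = 57/25 kN·m
Superposition: R_A = -1389/800 kN, M_A = -827/600 kN·m, R_B = -21011/800 kN, M_B = 4231/200 kN·m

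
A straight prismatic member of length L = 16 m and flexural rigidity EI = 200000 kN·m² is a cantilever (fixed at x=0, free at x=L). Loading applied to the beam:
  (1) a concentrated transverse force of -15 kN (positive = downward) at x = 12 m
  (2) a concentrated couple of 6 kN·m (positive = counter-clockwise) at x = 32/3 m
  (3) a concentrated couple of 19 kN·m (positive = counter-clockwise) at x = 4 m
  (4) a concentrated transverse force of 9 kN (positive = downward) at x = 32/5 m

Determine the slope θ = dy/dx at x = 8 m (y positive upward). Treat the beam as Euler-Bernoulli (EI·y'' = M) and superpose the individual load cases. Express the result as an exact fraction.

θ(8) = 5623/1250000 rad

Load 1 — point force P=-15 kN at a=12 m (b=L-a=4):
  θ_1 = -Px(2a-x)/(2EI)  [x≤a] = -(-15)·8·(2·12-8)/(2·200000) = 3/625 rad
Load 2 — applied couple M₀=6 kN·m at a=32/3 m (b=L-a=16/3):
  θ_2 = M₀x/EI  [x≤a] = 6·8/200000 = 3/12500 rad
Load 3 — applied couple M₀=19 kN·m at a=4 m (b=L-a=12):
  θ_3 = M₀a/EI  [x>a] = 19·4/200000 = 19/50000 rad
Load 4 — point force P=9 kN at a=32/5 m (b=L-a=48/5):
  θ_4 = -Pa²/(2EI)  [x>a] = -9·(32/5)²/(2·200000) = -72/78125 rad
Superposition: θ = Σ θ_i = 5623/1250000 rad ≈ 0.004498 rad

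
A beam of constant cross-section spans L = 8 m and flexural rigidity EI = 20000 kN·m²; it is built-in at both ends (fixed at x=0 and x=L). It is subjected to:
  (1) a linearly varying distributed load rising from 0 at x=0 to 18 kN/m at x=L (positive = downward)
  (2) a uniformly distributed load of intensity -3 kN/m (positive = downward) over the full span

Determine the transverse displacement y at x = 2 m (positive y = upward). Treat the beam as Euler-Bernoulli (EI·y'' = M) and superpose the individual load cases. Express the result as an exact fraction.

y(2) = -153/100000 m

Load 1 — triangular load w₀=18 kN/m (0→w₀ over full span):
  y_1 = -w₀x²(L-x)²(x+2L)/(120LEI) = -18·2²·(8-2)²·(2+2·8)/(120·8·20000) = -243/100000 m
Load 2 — uniform load w=-3 kN/m over full span:
  y_2 = -wx²(L-x)²/(24EI) = -(-3)·2²·(8-2)²/(24·20000) = 9/10000 m
Superposition: y = Σ y_i = -153/100000 m ≈ -0.001530 m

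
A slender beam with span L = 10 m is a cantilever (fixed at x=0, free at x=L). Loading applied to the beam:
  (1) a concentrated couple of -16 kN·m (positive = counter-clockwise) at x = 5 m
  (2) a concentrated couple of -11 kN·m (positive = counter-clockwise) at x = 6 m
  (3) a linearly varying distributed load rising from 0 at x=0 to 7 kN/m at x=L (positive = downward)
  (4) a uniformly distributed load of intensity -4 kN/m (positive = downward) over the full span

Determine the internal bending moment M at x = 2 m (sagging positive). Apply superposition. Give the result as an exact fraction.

Load 1 — applied couple M₀=-16 kN·m at a=5 m (b=L-a=5):
  M_1 = M₀  [x≤a] = (-16) = -16 kN·m
Load 2 — applied couple M₀=-11 kN·m at a=6 m (b=L-a=4):
  M_2 = M₀  [x≤a] = (-11) = -11 kN·m
Load 3 — triangular load w₀=7 kN/m (0→w₀ over full span):
  M_3 = w₀Lx/2 - w₀L²/3 - w₀x³/(6L) = 7·10·2/2 - 7·10²/3 - 7·2³/(6·10) = -2464/15 kN·m
Load 4 — uniform load w=-4 kN/m over full span:
  M_4 = -w(L-x)²/2 = -(-4)·(10-2)²/2 = 128 kN·m
Superposition: M = Σ M_i = -949/15 kN·m ≈ -63.266667 kN·m

M(2) = -949/15 kN·m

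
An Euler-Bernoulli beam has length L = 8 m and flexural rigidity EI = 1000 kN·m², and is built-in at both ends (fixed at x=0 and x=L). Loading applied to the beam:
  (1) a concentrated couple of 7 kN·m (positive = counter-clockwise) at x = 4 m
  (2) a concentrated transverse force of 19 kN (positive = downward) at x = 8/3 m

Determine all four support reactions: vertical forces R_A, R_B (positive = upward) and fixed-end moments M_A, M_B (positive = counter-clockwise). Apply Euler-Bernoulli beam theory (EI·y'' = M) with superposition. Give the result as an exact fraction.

Load 1 — applied couple M₀=7 kN·m at a=4 m (b=L-a=4):
  R_A = 6M₀ab/L³ = 6·7·4·4/8³ = 21/16 kN
  M_A = M₀b(2a-b)/L² = 7·4·(2·4-4)/8² = 7/4 kN·m
  R_B = -6M₀ab/L³ = -6·7·4·4/8³ = -21/16 kN
  M_B = M₀a(2b-a)/L² = 7·4·(2·4-4)/8² = 7/4 kN·m
Load 2 — point force P=19 kN at a=8/3 m (b=L-a=16/3):
  R_A = Pb²(3a+b)/L³ = 19·(16/3)²·(3·(8/3)+(16/3))/8³ = 380/27 kN
  M_A = Pab²/L² = 19·(8/3)·(16/3)²/8² = 608/27 kN·m
  R_B = Pa²(a+3b)/L³ = 19·(8/3)²·((8/3)+3·(16/3))/8³ = 133/27 kN
  M_B = -Pa²b/L² = -19·(8/3)²·(16/3)/8² = -304/27 kN·m
Superposition: R_A = 6647/432 kN, M_A = 2621/108 kN·m, R_B = 1561/432 kN, M_B = -1027/108 kN·m

R_A = 6647/432 kN, M_A = 2621/108 kN·m, R_B = 1561/432 kN, M_B = -1027/108 kN·m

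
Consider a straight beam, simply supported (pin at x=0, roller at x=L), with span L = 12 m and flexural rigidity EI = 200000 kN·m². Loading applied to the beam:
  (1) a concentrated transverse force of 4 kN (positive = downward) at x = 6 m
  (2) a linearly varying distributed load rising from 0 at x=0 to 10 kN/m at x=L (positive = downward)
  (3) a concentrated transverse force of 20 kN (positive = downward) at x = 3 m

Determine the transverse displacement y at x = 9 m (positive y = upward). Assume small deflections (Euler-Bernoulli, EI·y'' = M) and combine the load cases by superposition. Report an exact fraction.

Load 1 — point force P=4 kN at a=6 m (b=L-a=6):
  y_1 = -Pa(L-x)(2Lx-a²-x²)/(6LEI)  [x>a] = -4·6·(12-9)·(2·12·9-6²-9²)/(6·12·200000) = -99/200000 m
Load 2 — triangular load w₀=10 kN/m (0→w₀ over full span):
  y_2 = -w₀x(7L⁴-10L²x²+3x⁴)/(360LEI) = -10·9·(7·12⁴-10·12²·9²+3·9⁴)/(360·12·200000) = -3213/640000 m
Load 3 — point force P=20 kN at a=3 m (b=L-a=9):
  y_3 = -Pa(L-x)(2Lx-a²-x²)/(6LEI)  [x>a] = -20·3·(12-9)·(2·12·9-3²-9²)/(6·12·200000) = -63/40000 m
Superposition: y = Σ y_i = -22689/3200000 m ≈ -0.007090 m

y(9) = -22689/3200000 m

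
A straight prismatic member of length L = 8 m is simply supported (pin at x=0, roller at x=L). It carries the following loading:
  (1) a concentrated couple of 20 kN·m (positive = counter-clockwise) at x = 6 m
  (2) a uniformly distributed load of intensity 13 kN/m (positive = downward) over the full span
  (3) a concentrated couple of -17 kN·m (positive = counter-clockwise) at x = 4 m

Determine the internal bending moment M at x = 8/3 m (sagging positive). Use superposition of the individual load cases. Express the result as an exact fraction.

Load 1 — applied couple M₀=20 kN·m at a=6 m (b=L-a=2):
  M_1 = M₀x/L  [x≤a] = 20·(8/3)/8 = 20/3 kN·m
Load 2 — uniform load w=13 kN/m over full span:
  M_2 = wx(L-x)/2 = 13·(8/3)·(8-(8/3))/2 = 832/9 kN·m
Load 3 — applied couple M₀=-17 kN·m at a=4 m (b=L-a=4):
  M_3 = M₀x/L  [x≤a] = (-17)·(8/3)/8 = -17/3 kN·m
Superposition: M = Σ M_i = 841/9 kN·m ≈ 93.444444 kN·m

M(8/3) = 841/9 kN·m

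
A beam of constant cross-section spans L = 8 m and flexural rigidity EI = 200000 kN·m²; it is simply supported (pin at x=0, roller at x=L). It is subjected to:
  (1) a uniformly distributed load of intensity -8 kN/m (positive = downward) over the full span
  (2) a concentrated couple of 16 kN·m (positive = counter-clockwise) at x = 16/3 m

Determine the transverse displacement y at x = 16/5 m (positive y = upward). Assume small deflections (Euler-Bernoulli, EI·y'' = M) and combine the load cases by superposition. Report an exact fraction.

Load 1 — uniform load w=-8 kN/m over full span:
  y_1 = -wx(L³-2Lx²+x³)/(24EI) = -(-8)·(16/5)·(8³-2·8·(16/5)²+(16/5)³)/(24·200000) = 3968/1953125 m
Load 2 — applied couple M₀=16 kN·m at a=16/3 m (b=L-a=8/3):
  y_2 = (M₀x³/(6L)+C₁x)/EI  [x≤a] with C₁=M₀(3b²-L²)/(6L)=-128/9 = (16·(16/5)³/(6·8)+(-128/9)·(16/5))/200000 = -608/3515625 m
Superposition: y = Σ y_i = 32672/17578125 m ≈ 0.001859 m

y(16/5) = 32672/17578125 m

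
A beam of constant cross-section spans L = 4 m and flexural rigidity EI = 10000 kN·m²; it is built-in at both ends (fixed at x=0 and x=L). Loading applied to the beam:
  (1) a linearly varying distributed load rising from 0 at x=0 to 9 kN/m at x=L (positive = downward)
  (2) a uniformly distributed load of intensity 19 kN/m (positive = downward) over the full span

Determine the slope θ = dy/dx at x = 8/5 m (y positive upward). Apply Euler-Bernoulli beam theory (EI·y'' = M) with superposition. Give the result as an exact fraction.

Load 1 — triangular load w₀=9 kN/m (0→w₀ over full span):
  θ_1 = -w₀(2x(L-x)(L-2x)(x+2L)+x²(L-x)²)/(120LEI) = -9·(2·(8/5)·(4-(8/5))·(4-2·(8/5))·((8/5)+2·4)+(8/5)²·(4-(8/5))²)/(120·4·10000) = -54/390625 rad
Load 2 — uniform load w=19 kN/m over full span:
  θ_2 = -wx(L-x)(L-2x)/(12EI) = -19·(8/5)·(4-(8/5))·(4-2·(8/5))/(12·10000) = -38/78125 rad
Superposition: θ = Σ θ_i = -244/390625 rad ≈ -0.000625 rad

θ(8/5) = -244/390625 rad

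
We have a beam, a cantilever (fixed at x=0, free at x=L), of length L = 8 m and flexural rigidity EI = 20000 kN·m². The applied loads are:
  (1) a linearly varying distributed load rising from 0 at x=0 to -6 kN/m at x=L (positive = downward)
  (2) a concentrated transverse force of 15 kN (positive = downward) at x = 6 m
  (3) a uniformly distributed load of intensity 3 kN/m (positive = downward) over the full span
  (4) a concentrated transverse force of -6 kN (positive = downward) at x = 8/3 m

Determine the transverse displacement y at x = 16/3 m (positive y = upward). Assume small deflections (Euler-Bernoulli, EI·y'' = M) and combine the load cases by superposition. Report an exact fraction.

Load 1 — triangular load w₀=-6 kN/m (0→w₀ over full span):
  y_1 = (w₀Lx³/12-w₀L²x²/6-w₀x⁵/(120L))/EI = ((-6)·8·(16/3)³/12-(-6)·8²·(16/3)²/6-(-6)·(16/3)⁵/(120·8))/20000 = 47104/759375 m
Load 2 — point force P=15 kN at a=6 m (b=L-a=2):
  y_2 = -Px²(3a-x)/(6EI)  [x≤a] = -15·(16/3)²·(3·6-(16/3))/(6·20000) = -152/3375 m
Load 3 — uniform load w=3 kN/m over full span:
  y_3 = -wx²(x²-4Lx+6L²)/(24EI) = -3·(16/3)²·((16/3)²-4·8·(16/3)+6·8²)/(24·20000) = -2176/50625 m
Load 4 — point force P=-6 kN at a=8/3 m (b=L-a=16/3):
  y_4 = -Pa²(3x-a)/(6EI)  [x>a] = -(-6)·(8/3)²·(3·(16/3)-(8/3))/(6·20000) = 16/3375 m
Superposition: y = Σ y_i = -16136/759375 m ≈ -0.021249 m

y(16/3) = -16136/759375 m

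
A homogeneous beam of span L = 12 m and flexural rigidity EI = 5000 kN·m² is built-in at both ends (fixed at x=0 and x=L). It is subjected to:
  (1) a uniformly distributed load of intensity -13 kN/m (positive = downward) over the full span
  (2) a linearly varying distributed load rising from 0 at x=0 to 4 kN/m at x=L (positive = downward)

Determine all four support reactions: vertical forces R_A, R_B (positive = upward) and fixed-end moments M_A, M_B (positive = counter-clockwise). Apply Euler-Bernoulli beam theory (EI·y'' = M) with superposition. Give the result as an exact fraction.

R_A = -354/5 kN, M_A = -684/5 kN·m, R_B = -306/5 kN, M_B = 636/5 kN·m

Load 1 — uniform load w=-13 kN/m over full span:
  R_A = wL/2 = (-13)·12/2 = -78 kN
  M_A = wL²/12 = (-13)·12²/12 = -156 kN·m
  R_B = wL/2 = (-13)·12/2 = -78 kN
  M_B = -wL²/12 = -(-13)·12²/12 = 156 kN·m
Load 2 — triangular load w₀=4 kN/m (0→w₀ over full span):
  R_A = 3w₀L/20 = 3·4·12/20 = 36/5 kN
  M_A = w₀L²/30 = 4·12²/30 = 96/5 kN·m
  R_B = 7w₀L/20 = 7·4·12/20 = 84/5 kN
  M_B = -w₀L²/20 = -4·12²/20 = -144/5 kN·m
Superposition: R_A = -354/5 kN, M_A = -684/5 kN·m, R_B = -306/5 kN, M_B = 636/5 kN·m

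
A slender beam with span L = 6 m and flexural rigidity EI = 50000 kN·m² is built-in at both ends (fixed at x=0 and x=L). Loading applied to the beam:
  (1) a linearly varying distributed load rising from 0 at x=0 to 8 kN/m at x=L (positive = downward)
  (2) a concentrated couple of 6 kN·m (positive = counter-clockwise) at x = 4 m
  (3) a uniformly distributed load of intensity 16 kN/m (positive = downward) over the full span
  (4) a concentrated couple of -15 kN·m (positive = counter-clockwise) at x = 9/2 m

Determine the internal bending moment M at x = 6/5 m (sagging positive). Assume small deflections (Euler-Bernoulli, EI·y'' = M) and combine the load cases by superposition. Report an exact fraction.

Load 1 — triangular load w₀=8 kN/m (0→w₀ over full span):
  M_1 = 3w₀Lx/20 - w₀L²/30 - w₀x³/(6L) = 3·8·6·(6/5)/20 - 8·6²/30 - 8·(6/5)³/(6·6) = -168/125 kN·m
Load 2 — applied couple M₀=6 kN·m at a=4 m (b=L-a=2):
  M_2 = R_Ax - M_A  [x≤a] with R_A=4/3, M_A=2 = (4/3)·(6/5) - 2 = -2/5 kN·m
Load 3 — uniform load w=16 kN/m over full span:
  M_3 = wLx/2 - wL²/12 - wx²/2 = 16·6·(6/5)/2 - 16·6²/12 - 16·(6/5)²/2 = -48/25 kN·m
Load 4 — applied couple M₀=-15 kN·m at a=9/2 m (b=L-a=3/2):
  M_4 = R_Ax - M_A  [x≤a] with R_A=-45/16, M_A=-75/16 = (-45/16)·(6/5) - (-75/16) = 21/16 kN·m
Superposition: M = Σ M_i = -4703/2000 kN·m ≈ -2.351500 kN·m

M(6/5) = -4703/2000 kN·m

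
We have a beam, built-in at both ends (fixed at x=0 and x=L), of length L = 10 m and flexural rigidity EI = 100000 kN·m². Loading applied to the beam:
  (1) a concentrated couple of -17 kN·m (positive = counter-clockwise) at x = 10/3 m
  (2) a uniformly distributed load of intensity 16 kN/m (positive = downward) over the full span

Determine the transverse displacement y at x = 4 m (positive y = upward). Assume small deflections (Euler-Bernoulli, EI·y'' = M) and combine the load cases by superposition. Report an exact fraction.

Load 1 — applied couple M₀=-17 kN·m at a=10/3 m (b=L-a=20/3):
  y_1 = (R_Ax³/6 - M_Ax²/2 - M₀(x-a)²/2)/EI  [x>a] with R_A=-34/15, M_A=0 = ((-34/15)·4³/6 - 0·4²/2 - (-17)·(4-(10/3))²/2)/100000 = -51/250000 m
Load 2 — uniform load w=16 kN/m over full span:
  y_2 = -wx²(L-x)²/(24EI) = -16·4²·(10-4)²/(24·100000) = -12/3125 m
Superposition: y = Σ y_i = -1011/250000 m ≈ -0.004044 m

y(4) = -1011/250000 m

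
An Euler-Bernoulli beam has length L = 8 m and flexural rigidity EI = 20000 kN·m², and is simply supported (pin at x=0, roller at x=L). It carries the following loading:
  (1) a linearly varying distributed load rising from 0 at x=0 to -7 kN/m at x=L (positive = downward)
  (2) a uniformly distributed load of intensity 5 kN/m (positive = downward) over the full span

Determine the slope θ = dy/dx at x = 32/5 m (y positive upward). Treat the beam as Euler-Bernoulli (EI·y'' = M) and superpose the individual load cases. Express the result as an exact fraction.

Load 1 — triangular load w₀=-7 kN/m (0→w₀ over full span):
  θ_1 = -w₀(7L⁴-30L²x²+15x⁴)/(360LEI) = -(-7)·(7·8⁴-30·8²·(32/5)²+15·(32/5)⁴)/(360·8·20000) = -10598/3515625 rad
Load 2 — uniform load w=5 kN/m over full span:
  θ_2 = -w(L³-6Lx²+4x³)/(24EI) = -5·(8³-6·8·(32/5)²+4·(32/5)³)/(24·20000) = 66/15625 rad
Superposition: θ = Σ θ_i = 4252/3515625 rad ≈ 0.001209 rad

θ(32/5) = 4252/3515625 rad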